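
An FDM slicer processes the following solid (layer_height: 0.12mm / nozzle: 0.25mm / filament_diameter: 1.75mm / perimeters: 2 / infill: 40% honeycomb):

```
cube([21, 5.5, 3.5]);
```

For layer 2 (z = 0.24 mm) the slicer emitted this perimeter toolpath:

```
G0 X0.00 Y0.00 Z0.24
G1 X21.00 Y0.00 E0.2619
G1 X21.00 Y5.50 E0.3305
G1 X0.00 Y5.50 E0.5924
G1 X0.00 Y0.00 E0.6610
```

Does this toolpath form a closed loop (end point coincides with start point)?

yes

Start point (G0): (0.00, 0.00). End point (last G1): the path returns to the start — closed.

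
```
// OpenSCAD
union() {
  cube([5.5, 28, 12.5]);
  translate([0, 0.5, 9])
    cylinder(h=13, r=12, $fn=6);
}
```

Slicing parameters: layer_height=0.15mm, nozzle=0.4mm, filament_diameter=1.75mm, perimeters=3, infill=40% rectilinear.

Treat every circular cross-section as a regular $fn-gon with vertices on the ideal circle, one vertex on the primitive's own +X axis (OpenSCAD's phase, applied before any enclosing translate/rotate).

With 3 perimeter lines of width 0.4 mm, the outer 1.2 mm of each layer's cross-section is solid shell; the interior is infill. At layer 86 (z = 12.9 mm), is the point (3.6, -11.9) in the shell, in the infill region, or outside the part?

outside

At z = 12.9 mm: the cube does not reach this height (z outside [0, 12.5]); the r=12 cylinder at (0, 0.5) contributes a regular 6-gon of circumradius 12; Merging all regions: only the r=12 cylinder at (0, 0.5) is present, so the union is just that shape — 1 connected region. Overall, the cross-section is a single solid region. The nearest boundary edge runs (-6.00, -9.89)→(6.00, -9.89); distance from the point to it = 2.01 mm. The point is not inside any of the regions above, so it lies outside the cross-section (2.01 mm from the nearest boundary).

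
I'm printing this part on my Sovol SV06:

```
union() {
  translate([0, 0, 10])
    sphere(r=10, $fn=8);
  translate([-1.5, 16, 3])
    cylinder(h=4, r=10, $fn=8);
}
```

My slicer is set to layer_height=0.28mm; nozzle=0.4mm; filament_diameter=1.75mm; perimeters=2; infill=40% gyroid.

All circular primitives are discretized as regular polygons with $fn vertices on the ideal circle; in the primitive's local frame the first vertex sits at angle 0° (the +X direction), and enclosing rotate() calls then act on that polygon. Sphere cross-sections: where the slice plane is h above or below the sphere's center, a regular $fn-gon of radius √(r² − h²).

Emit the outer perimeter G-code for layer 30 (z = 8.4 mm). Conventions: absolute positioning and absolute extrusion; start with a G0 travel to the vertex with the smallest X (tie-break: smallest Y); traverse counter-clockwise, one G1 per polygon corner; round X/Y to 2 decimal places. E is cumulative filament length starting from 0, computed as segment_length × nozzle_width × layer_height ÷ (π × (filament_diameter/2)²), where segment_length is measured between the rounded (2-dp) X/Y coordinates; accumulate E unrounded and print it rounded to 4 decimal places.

At z = 8.4 mm: the sphere: section is a regular 8-gon, circumradius = √(r²−h²) = √(10²−1.6²) = 9.871; the cylinder at (-1.5, 16) is absent (z outside [3, 7]); Combining (union): only the r=10 sphere is present, so the union is just that shape — 1 connected region. The outline is a single polygon with 8 vertices. Extrusion per mm of travel: 0.4 × 0.28 / (π × 0.875²) = 0.046564. Accumulating E over each segment gives final E = 2.8142.

G0 X-9.87 Y0.00 Z8.40
G1 X-6.98 Y-6.98 E0.3518
G1 X0.00 Y-9.87 E0.7036
G1 X6.98 Y-6.98 E1.0553
G1 X9.87 Y0.00 E1.4071
G1 X6.98 Y6.98 E1.7589
G1 X0.00 Y9.87 E2.1107
G1 X-6.98 Y6.98 E2.4624
G1 X-9.87 Y0.00 E2.8142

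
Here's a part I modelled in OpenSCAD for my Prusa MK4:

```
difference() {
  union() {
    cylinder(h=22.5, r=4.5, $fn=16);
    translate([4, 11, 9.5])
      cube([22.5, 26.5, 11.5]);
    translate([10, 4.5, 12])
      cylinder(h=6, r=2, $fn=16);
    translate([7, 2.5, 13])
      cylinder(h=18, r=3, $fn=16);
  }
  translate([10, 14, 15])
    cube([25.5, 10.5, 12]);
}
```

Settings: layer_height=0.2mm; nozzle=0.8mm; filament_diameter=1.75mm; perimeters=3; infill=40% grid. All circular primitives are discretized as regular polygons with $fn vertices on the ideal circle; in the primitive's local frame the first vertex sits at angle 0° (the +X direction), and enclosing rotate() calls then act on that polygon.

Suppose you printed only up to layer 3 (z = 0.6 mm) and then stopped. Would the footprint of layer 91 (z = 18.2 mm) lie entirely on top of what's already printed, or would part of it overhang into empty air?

Compare the two slices. At z = 0.6: the cylinder: section is a regular 16-gon, circumradius r=4.5 (area = (16/2)·4.500²·sin(360°/16) = 61.99 mm²); the cube at (4, 11) does not reach this height (z outside [9.5, 21]); the cylinder at (10, 4.5) is not intersected at this z (z outside [12, 18]); the cylinder at (7, 2.5) is not intersected at this z (z outside [13, 31]); Combining (union): only the r=4.5 cylinder is present, so the union is just that shape — area = 61.99 mm²; the cube at (10, 14) is absent (z outside [15, 27]); After the difference (first − rest): none of the subtracted shapes is present at this height, so that combined region is unchanged — area = 61.99 mm². At z = 18.2: the r=4.5 cylinder gives a regular 16-gon of circumradius 4.5 (constant along its height) (area = (16/2)·4.500²·sin(360°/16) = 61.99 mm²); the 22.5×26.5 cube at (4, 11) contributes its full rectangle (area 596.25 mm²); the cylinder at (10, 4.5) does not reach this height (z outside [12, 18]); the r=3 cylinder at (7, 2.5) contributes a regular 16-gon of circumradius 3 (area = (16/2)·3.000²·sin(360°/16) = 27.55 mm²); Combining (union): the regions partially overlap — summed areas 685.80 mm² minus the doubly-counted overlap 0.00 mm² gives 685.80 mm² — area = 685.80 mm²; the 25.5×10.5 cube at (10, 14) contributes its full rectangle (area 267.75 mm²); Taking the first minus the rest: starting from the result so far (685.80 mm²), the 25.5×10.5 cube at (10, 14) partially overlaps it — only the 173.25 mm² overlap (of its 267.75 mm²) is removed, clipping the outline — area = 512.55 mm². Checking containment: at z = 18.2 the cross-section extends beyond the z = 0.6 cross-section by about 450.55 mm².

part overhangs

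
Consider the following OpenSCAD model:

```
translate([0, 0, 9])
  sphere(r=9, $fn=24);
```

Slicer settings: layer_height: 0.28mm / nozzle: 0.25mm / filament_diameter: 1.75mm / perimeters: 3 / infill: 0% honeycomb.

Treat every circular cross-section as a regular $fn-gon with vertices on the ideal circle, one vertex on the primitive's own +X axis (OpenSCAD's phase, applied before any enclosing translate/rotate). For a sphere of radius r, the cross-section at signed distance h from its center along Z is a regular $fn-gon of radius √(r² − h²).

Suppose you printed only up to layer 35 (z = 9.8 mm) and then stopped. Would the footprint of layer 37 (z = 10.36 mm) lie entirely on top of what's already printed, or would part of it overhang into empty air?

Compare the two slices. At z = 9.8: the sphere: section is a regular 24-gon, circumradius = √(r²−h²) = √(9²−0.8²) = 8.964 (area = (24/2)·8.964²·sin(360°/24) = 249.58 mm²). At z = 10.36: the r=9 sphere slices to a regular 24-gon of circumradius 8.897 (√(r²−h²) with h=1.36 from center) (area = (24/2)·8.897²·sin(360°/24) = 245.83 mm²). Checking containment: the cross-section at z = 10.36 is a subset of the cross-section at z = 9.8.

entirely on top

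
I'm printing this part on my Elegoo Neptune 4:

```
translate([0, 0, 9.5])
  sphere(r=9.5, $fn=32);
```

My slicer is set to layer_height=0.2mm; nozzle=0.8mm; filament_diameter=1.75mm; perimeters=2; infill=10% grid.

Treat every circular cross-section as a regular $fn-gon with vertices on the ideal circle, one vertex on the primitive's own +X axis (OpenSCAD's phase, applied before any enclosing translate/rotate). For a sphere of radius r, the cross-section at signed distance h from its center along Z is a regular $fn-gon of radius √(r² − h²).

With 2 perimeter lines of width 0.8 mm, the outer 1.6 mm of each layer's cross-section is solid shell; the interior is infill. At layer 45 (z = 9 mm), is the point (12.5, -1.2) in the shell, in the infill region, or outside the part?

At z = 9 mm: the sphere: section is a regular 32-gon, circumradius = √(r²−h²) = √(9.5²−0.5²) = 9.487. Overall, the cross-section is a single solid region. The nearest boundary edge runs (9.30, -1.85)→(9.49, 0.00); distance from the point to it = 3.12 mm. The point is not inside any of the regions above, so it lies outside the cross-section (3.12 mm from the nearest boundary).

outside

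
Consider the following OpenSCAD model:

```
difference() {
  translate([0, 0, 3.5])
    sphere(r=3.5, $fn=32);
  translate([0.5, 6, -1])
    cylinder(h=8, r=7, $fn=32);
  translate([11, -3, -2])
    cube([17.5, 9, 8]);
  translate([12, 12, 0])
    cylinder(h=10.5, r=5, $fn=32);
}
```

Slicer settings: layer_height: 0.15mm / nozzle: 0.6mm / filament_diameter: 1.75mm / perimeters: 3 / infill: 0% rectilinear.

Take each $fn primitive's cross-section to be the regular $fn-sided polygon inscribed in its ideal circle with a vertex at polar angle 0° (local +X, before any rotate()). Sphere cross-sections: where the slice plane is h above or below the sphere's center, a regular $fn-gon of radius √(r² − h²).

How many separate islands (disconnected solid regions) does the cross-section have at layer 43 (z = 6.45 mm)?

1

At z = 6.45 mm: the r=3.5 sphere contributes a regular 32-gon of circumradius √(3.5²−2.95²) = 1.883; the r=7 cylinder at (0.5, 6) contributes a regular 32-gon of circumradius 7; the cube at (11, -3) is not intersected at this z (z outside [-2, 6]); the cylinder at (12, 12): section is a regular 32-gon, circumradius r=5; Taking the first minus the rest: starting from the r=3.5 sphere, the r=7 cylinder at (0.5, 6) partially overlaps it — only the 8.74 mm² overlap (of its 152.95 mm²) is removed, clipping the outline; the r=5 cylinder at (12, 12) misses the remaining region (no effect) — 1 connected region. Overall, the cross-section is a single solid region. Island count = 1.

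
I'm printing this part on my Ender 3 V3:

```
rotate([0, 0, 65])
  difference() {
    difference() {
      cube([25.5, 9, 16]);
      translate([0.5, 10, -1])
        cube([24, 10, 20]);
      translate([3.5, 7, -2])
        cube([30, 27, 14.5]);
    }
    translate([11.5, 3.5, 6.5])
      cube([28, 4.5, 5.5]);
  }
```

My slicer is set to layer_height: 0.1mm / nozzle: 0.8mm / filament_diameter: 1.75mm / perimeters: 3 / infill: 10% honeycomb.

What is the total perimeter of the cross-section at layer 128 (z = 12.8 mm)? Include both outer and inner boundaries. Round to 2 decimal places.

At z = 12.8 mm: the cube (footprint 25.5×9) is included at this height (perimeter 69.00 mm); the cube at (0.5, 10) (footprint 24×10) is included at this height (perimeter 68.00 mm); the cube at (3.5, 7) is absent (z outside [-2, 12.5]); Subtracting the remaining from the first: starting from the 25.5×9 cube, the 24×10 cube at (0.5, 10) misses the remaining region (no effect) — boundary = 69.00 mm; the cube at (11.5, 3.5) is not intersected at this z (z outside [6.5, 12]); Taking the first minus the rest: none of the subtracted shapes is present at this height, so the result so far is unchanged — boundary = 69.00 mm; (rotated 65° about Z; rotation is an isometry so areas/perimeters/island counts are preserved). Overall, the cross-section is a single solid region. Total boundary length (outer) = 69.00 mm.

69.00 mm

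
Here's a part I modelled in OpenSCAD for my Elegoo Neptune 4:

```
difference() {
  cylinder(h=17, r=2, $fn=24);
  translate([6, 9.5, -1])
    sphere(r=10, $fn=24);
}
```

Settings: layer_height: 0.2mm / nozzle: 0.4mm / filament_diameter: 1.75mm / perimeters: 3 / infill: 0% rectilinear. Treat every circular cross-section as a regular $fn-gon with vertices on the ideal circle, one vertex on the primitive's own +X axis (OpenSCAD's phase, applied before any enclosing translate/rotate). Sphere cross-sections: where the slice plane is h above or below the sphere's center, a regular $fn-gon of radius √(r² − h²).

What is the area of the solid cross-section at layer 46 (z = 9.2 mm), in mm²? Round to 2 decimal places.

12.42 mm²

At z = 9.2 mm: the r=2 cylinder gives a regular 24-gon of circumradius 2 (constant along its height) (area = (24/2)·2.000²·sin(360°/24) = 12.42 mm²); the sphere at (6, 9.5) does not reach this height (|z−center|=10.200 > r=10); After the difference (first − rest): none of the subtracted shapes is present at this height, so the r=2 cylinder is unchanged — area = 12.42 mm². Overall, the cross-section is a single solid region. Net area = 12.42 mm².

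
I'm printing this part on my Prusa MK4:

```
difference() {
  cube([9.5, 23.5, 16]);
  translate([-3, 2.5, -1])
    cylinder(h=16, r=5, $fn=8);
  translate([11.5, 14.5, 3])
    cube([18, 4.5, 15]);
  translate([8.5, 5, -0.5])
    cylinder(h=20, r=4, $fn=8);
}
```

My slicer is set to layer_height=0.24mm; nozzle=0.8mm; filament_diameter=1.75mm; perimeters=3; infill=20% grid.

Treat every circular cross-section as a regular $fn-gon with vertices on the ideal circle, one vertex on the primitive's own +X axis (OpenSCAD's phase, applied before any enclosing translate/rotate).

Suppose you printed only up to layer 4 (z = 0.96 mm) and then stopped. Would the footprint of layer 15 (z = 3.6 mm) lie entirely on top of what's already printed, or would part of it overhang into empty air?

entirely on top

Compare the two slices. At z = 0.96: the cube is present — its section is the full 9.5×23.5 rectangle (area 223.25 mm²); the cylinder at (-3, 2.5): section is a regular 8-gon, circumradius r=5 (area = (8/2)·5.000²·sin(360°/8) = 70.71 mm²); the cube at (11.5, 14.5) does not reach this height (z outside [3, 18]); the cylinder at (8.5, 5): section is a regular 8-gon, circumradius r=4 (area = (8/2)·4.000²·sin(360°/8) = 45.25 mm²); After the difference (first − rest): starting from the 9.5×23.5 cube (223.25 mm²), the r=5 cylinder at (-3, 2.5) partially overlaps it — only the 8.25 mm² overlap (of its 70.71 mm²) is removed, clipping the outline; the r=4 cylinder at (8.5, 5) partially overlaps it — only the 30.21 mm² overlap (of its 45.25 mm²) is removed, clipping the outline — area = 184.79 mm². At z = 3.6: the cube (footprint 9.5×23.5) is included at this height (area 223.25 mm²); the r=5 cylinder at (-3, 2.5) gives a regular 8-gon of circumradius 5 (constant along its height) (area = (8/2)·5.000²·sin(360°/8) = 70.71 mm²); the 18×4.5 cube at (11.5, 14.5) contributes its full rectangle (area 81.00 mm²); the cylinder at (8.5, 5): section is a regular 8-gon, circumradius r=4 (area = (8/2)·4.000²·sin(360°/8) = 45.25 mm²); After the difference (first − rest): starting from the 9.5×23.5 cube (223.25 mm²), the r=5 cylinder at (-3, 2.5) partially overlaps it — only the 8.25 mm² overlap (of its 70.71 mm²) is removed, clipping the outline; the 18×4.5 cube at (11.5, 14.5) misses the remaining region (no effect); the r=4 cylinder at (8.5, 5) partially overlaps it — only the 30.21 mm² overlap (of its 45.25 mm²) is removed, clipping the outline — area = 184.79 mm². Checking containment: the cross-section at z = 3.6 is a subset of the cross-section at z = 0.96.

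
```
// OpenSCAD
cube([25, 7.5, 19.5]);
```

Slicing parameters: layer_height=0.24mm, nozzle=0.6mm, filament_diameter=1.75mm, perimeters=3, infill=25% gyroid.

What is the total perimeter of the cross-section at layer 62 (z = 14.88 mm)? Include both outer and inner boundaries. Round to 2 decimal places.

65.00 mm

At z = 14.88 mm: the cube is present — its section is the full 25×7.5 rectangle (perimeter 65.00 mm). Overall, the cross-section is a single solid region. Total boundary length (outer) = 65.00 mm.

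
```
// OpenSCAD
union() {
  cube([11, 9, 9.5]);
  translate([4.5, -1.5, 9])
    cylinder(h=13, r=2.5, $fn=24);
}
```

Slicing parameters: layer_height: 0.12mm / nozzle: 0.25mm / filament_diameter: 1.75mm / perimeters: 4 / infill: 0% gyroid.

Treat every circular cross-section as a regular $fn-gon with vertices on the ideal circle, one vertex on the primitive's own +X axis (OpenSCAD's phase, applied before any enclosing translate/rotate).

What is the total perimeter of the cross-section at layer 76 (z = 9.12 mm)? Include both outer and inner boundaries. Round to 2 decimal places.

At z = 9.12 mm: the cube (footprint 11×9) is included at this height (perimeter 40.00 mm); the cylinder at (4.5, -1.5): section is a regular 24-gon, circumradius r=2.5 (perimeter = 2·24·2.500·sin(180°/24) = 15.66 mm); Merging all regions: the regions partially overlap (shared area 2.73 mm²), so the edge portions inside another operand are dropped and the merged outline is re-measured after clipping — boundary = 47.13 mm. Overall, the cross-section is a single solid region. Total boundary length (outer) = 47.13 mm.

47.13 mm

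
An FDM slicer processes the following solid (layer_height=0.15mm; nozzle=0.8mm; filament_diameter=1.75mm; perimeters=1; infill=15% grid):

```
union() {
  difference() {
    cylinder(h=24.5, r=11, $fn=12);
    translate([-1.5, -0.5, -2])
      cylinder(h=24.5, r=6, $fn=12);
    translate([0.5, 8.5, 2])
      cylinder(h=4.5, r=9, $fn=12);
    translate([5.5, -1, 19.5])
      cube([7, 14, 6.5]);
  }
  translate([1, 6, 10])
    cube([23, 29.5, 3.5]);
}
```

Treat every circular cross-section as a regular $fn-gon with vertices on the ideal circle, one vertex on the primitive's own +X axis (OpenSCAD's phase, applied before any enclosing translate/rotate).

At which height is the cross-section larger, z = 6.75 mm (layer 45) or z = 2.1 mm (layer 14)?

layer 45 (z = 6.75 mm)

Layer 45 (z = 6.75): the r=11 cylinder gives a regular 12-gon of circumradius 11 (constant along its height) (area = (12/2)·11.000²·sin(360°/12) = 363.00 mm²); the r=6 cylinder at (-1.5, -0.5) gives a regular 12-gon of circumradius 6 (constant along its height) (area = (12/2)·6.000²·sin(360°/12) = 108.00 mm²); the cylinder at (0.5, 8.5) does not reach this height (z outside [2, 6.5]); the cube at (5.5, -1) is not intersected at this z (z outside [19.5, 26]); Taking the first minus the rest: starting from the r=11 cylinder (363.00 mm²), the r=6 cylinder at (-1.5, -0.5) lies wholly inside it (removes its full 108.00 mm² and its 37.27 mm outline becomes a hole wall) — area = 255.00 mm²; the cube at (1, 6) is not intersected at this z (z outside [10, 13.5]); Taking the union: only the result so far is present, so the union is just that shape — area = 255.00 mm². So its area = 255.00 mm². Layer 14 (z = 2.1): the cylinder: section is a regular 12-gon, circumradius r=11 (area = (12/2)·11.000²·sin(360°/12) = 363.00 mm²); the r=6 cylinder at (-1.5, -0.5) gives a regular 12-gon of circumradius 6 (constant along its height) (area = (12/2)·6.000²·sin(360°/12) = 108.00 mm²); the r=9 cylinder at (0.5, 8.5) gives a regular 12-gon of circumradius 9 (constant along its height) (area = (12/2)·9.000²·sin(360°/12) = 243.00 mm²); the cube at (5.5, -1) does not reach this height (z outside [19.5, 26]); Subtracting the remaining from the first: starting from the r=11 cylinder (363.00 mm²), the r=6 cylinder at (-1.5, -0.5) lies wholly inside it (removes its full 108.00 mm² and its 37.27 mm outline becomes a hole wall); the r=9 cylinder at (0.5, 8.5) partially overlaps it — only the 95.53 mm² overlap (of its 243.00 mm²) is removed, clipping the outline — area = 159.47 mm²; the cube at (1, 6) is not intersected at this z (z outside [10, 13.5]); Taking the union: only the result so far is present, so the union is just that shape — area = 159.47 mm². So its area = 159.47 mm². Layer 45 is larger (255.00 vs 159.47 mm²).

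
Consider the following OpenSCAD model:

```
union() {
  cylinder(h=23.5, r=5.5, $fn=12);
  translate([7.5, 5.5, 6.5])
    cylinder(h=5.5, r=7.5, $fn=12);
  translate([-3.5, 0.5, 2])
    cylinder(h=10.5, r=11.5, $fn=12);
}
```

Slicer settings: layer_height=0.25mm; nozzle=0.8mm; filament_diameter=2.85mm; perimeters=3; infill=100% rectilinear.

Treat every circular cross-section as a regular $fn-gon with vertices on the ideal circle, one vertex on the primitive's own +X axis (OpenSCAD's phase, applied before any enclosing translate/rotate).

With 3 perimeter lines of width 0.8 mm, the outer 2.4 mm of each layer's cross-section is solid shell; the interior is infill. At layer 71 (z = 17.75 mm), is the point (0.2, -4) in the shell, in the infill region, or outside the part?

shell

At z = 17.75 mm: the r=5.5 cylinder gives a regular 12-gon of circumradius 5.5 (constant along its height); the cylinder at (7.5, 5.5) does not reach this height (z outside [6.5, 12]); the cylinder at (-3.5, 0.5) does not reach this height (z outside [2, 12.5]); Combining (union): only the r=5.5 cylinder is present, so the union is just that shape — 1 connected region. Overall, the cross-section is a single solid region. The nearest boundary edge runs (-0.00, -5.50)→(2.75, -4.76); distance from the point to it = 1.40 mm. The point is inside the cross-section, 1.40 mm from the nearest boundary — within the 2.4 mm shell band (3 × 0.8).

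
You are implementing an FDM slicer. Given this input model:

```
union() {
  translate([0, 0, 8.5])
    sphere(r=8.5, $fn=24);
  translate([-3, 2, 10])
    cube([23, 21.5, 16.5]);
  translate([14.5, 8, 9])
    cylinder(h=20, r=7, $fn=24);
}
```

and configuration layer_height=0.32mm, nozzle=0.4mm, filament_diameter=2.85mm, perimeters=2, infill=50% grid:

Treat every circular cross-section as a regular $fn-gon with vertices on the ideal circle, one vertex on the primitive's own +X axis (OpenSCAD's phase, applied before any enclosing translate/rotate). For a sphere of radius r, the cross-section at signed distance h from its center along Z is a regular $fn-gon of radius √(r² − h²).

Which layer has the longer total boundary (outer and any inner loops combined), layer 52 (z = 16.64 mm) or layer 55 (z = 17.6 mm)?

layer 52 (z = 16.64 mm)

Layer 52 (z = 16.64): the sphere: section is a regular 24-gon, circumradius = √(r²−h²) = √(8.5²−8.14²) = 2.448 (perimeter = 2·24·2.448·sin(180°/24) = 15.33 mm); the cube at (-3, 2) (footprint 23×21.5) is included at this height (perimeter 89.00 mm); the r=7 cylinder at (14.5, 8) gives a regular 24-gon of circumradius 7 (constant along its height) (perimeter = 2·24·7.000·sin(180°/24) = 43.86 mm); Combining (union): the regions partially overlap (shared area 139.92 mm²), so the edge portions inside another operand are dropped and the merged outline is re-measured after clipping — boundary = 99.67 mm. So its perimeter = 99.67 mm. Layer 55 (z = 17.6): the sphere is absent (|z−center|=9.100 > r=8.5); the cube at (-3, 2) (footprint 23×21.5) is included at this height (perimeter 89.00 mm); the r=7 cylinder at (14.5, 8) gives a regular 24-gon of circumradius 7 (constant along its height) (perimeter = 2·24·7.000·sin(180°/24) = 43.86 mm); Taking the union: the regions partially overlap (shared area 139.10 mm²), so the edge portions inside another operand are dropped and the merged outline is re-measured after clipping — boundary = 90.04 mm. So its perimeter = 90.04 mm. Layer 52 is larger (99.67 vs 90.04 mm).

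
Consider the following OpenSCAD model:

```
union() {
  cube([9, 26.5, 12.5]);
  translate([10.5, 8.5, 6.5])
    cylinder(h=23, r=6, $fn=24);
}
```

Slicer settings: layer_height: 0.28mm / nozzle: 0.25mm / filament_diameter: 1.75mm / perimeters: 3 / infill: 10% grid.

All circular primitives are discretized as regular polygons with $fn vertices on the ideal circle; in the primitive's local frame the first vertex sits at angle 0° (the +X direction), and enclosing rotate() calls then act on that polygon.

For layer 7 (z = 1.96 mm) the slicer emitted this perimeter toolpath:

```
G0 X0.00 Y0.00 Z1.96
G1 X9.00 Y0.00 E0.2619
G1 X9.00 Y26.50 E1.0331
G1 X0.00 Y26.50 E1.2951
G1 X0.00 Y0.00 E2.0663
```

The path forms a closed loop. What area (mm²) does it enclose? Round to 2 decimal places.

238.50 mm²

Apply the shoelace formula to the sequence of (X, Y) vertices; enclosed area = 238.50 mm².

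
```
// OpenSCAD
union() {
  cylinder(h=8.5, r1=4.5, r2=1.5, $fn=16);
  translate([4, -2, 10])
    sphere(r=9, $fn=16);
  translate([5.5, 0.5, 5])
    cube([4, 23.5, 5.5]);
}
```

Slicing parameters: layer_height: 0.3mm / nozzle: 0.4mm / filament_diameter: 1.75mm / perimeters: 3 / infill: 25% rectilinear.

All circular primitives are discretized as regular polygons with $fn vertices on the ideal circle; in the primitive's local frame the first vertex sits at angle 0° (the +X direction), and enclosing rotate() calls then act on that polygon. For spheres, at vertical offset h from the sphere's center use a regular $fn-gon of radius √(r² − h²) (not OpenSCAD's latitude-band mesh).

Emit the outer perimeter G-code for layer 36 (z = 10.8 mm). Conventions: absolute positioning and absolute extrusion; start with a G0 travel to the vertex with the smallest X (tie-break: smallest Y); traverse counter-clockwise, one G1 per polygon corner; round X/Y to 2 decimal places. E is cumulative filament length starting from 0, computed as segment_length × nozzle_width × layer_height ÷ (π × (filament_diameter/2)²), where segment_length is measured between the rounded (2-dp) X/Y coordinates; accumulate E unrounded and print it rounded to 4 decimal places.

At z = 10.8 mm: the cone is absent (z outside [0, 8.5]); the sphere at (4, -2): section is a regular 16-gon, circumradius = √(r²−h²) = √(9²−0.8²) = 8.964; the cube at (5.5, 0.5) is not intersected at this z (z outside [5, 10.5]); Combining (union): only the r=9 sphere at (4, -2) is present, so the union is just that shape — 1 connected region. The outline is a single polygon with 16 vertices. Extrusion per mm of travel: 0.4 × 0.3 / (π × 0.875²) = 0.049890. Accumulating E over each segment gives final E = 2.7915.

G0 X-4.96 Y-2.00 Z10.80
G1 X-4.28 Y-5.43 E0.1745
G1 X-2.34 Y-8.34 E0.3489
G1 X0.57 Y-10.28 E0.5234
G1 X4.00 Y-10.96 E0.6979
G1 X7.43 Y-10.28 E0.8723
G1 X10.34 Y-8.34 E1.0468
G1 X12.28 Y-5.43 E1.2213
G1 X12.96 Y-2.00 E1.3958
G1 X12.28 Y1.43 E1.5702
G1 X10.34 Y4.34 E1.7447
G1 X7.43 Y6.28 E1.9192
G1 X4.00 Y6.96 E2.0936
G1 X0.57 Y6.28 E2.2681
G1 X-2.34 Y4.34 E2.4426
G1 X-4.28 Y1.43 E2.6171
G1 X-4.96 Y-2.00 E2.7915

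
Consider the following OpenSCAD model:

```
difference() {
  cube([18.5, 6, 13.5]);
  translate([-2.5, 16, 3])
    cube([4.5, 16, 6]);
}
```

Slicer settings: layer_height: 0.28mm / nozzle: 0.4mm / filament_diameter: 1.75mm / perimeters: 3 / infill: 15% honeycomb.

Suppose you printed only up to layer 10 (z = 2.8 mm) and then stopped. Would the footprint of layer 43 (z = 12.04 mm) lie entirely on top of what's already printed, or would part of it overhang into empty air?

Compare the two slices. At z = 2.8: the cube (footprint 18.5×6) is included at this height (area 111.00 mm²); the cube at (-2.5, 16) is absent (z outside [3, 9]); After the difference (first − rest): none of the subtracted shapes is present at this height, so the 18.5×6 cube is unchanged — area = 111.00 mm². At z = 12.04: the 18.5×6 cube contributes its full rectangle (area 111.00 mm²); the cube at (-2.5, 16) is not intersected at this z (z outside [3, 9]); After the difference (first − rest): none of the subtracted shapes is present at this height, so the 18.5×6 cube is unchanged — area = 111.00 mm². Checking containment: the cross-section at z = 12.04 is a subset of the cross-section at z = 2.8.

entirely on top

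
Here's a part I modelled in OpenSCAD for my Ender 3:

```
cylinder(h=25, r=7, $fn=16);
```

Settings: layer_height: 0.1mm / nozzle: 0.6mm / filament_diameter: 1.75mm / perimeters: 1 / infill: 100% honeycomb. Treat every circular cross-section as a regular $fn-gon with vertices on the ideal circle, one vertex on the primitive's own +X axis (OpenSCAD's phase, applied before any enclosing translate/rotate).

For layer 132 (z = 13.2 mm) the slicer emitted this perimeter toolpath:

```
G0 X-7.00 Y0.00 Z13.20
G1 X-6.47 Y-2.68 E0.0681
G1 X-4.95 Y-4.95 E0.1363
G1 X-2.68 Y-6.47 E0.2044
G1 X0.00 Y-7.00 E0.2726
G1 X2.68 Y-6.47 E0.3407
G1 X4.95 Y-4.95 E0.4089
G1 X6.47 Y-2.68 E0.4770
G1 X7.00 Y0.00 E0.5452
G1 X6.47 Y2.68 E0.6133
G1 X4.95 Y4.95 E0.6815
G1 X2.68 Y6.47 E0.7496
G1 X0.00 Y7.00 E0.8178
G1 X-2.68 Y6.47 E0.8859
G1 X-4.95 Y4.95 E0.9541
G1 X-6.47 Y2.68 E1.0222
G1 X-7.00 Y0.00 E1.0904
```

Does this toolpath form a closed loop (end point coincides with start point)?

yes

Start point (G0): (-7.00, 0.00). End point (last G1): the path returns to the start — closed.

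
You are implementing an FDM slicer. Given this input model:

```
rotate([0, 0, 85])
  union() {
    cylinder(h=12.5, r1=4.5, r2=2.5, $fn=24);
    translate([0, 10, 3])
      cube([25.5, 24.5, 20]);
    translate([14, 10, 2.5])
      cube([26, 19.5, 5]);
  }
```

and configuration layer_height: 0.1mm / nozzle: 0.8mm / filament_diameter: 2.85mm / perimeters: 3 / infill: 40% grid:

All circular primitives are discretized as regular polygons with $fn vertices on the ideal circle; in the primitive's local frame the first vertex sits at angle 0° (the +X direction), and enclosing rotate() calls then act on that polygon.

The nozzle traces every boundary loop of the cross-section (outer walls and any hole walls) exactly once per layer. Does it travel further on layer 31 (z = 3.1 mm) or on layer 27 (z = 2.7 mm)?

layer 31 (z = 3.1 mm)

Layer 31 (z = 3.1): the cone: at t=0.248 of its height the radius interpolates to r₁+(r₂−r₁)t = 4.004, giving a regular 24-gon of that circumradius (perimeter = 2·24·4.004·sin(180°/24) = 25.09 mm); the cube at (0, 10) is present — its section is the full 25.5×24.5 rectangle (perimeter 100.00 mm); the cube at (14, 10) is present — its section is the full 26×19.5 rectangle (perimeter 91.00 mm); Merging all regions: the regions partially overlap (shared area 224.25 mm²), so the edge portions inside another operand are dropped and the merged outline is re-measured after clipping — boundary = 154.09 mm; (rotated 85° about Z; rotation is an isometry so areas/perimeters/island counts are preserved). So its perimeter = 154.09 mm. Layer 27 (z = 2.7): the cone contributes a regular 24-gon of circumradius 4.068 (interpolated between r1=4.5 and r2=2.5 at t=0.216) (perimeter = 2·24·4.068·sin(180°/24) = 25.49 mm); the cube at (0, 10) is absent (z outside [3, 23]); the cube at (14, 10) (footprint 26×19.5) is included at this height (perimeter 91.00 mm); Taking the union: the 2 present regions are separate (no shared area or edge), so areas and boundary lengths simply add and each stays a separate island — boundary = 116.49 mm; (rotated 85° about Z; rotation is an isometry so areas/perimeters/island counts are preserved). So its perimeter = 116.49 mm. Layer 31 is larger (154.09 vs 116.49 mm).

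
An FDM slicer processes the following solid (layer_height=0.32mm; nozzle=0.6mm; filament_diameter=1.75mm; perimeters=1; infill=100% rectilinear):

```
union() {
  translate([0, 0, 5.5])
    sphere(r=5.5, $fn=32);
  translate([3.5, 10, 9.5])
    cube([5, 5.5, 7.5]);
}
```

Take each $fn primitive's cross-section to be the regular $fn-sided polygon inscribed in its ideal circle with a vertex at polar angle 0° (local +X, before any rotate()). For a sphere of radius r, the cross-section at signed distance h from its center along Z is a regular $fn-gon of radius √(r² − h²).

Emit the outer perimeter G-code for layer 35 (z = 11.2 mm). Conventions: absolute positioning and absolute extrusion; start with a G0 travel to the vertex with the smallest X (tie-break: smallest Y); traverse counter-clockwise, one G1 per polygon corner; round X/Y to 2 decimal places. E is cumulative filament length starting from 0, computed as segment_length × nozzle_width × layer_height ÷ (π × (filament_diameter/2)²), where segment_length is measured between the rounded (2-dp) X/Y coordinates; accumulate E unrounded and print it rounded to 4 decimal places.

G0 X3.50 Y10.00 Z11.20
G1 X8.50 Y10.00 E0.3991
G1 X8.50 Y15.50 E0.8382
G1 X3.50 Y15.50 E1.2373
G1 X3.50 Y10.00 E1.6763

At z = 11.2 mm: the sphere is not intersected at this z (|z−center|=5.700 > r=5.5); the 5×5.5 cube at (3.5, 10) contributes its full rectangle; Merging all regions: only the 5×5.5 cube at (3.5, 10) is present, so the union is just that shape — 1 connected region. The outline is a single polygon with 4 vertices. Extrusion per mm of travel: 0.6 × 0.32 / (π × 0.875²) = 0.079824. Accumulating E over each segment gives final E = 1.6763.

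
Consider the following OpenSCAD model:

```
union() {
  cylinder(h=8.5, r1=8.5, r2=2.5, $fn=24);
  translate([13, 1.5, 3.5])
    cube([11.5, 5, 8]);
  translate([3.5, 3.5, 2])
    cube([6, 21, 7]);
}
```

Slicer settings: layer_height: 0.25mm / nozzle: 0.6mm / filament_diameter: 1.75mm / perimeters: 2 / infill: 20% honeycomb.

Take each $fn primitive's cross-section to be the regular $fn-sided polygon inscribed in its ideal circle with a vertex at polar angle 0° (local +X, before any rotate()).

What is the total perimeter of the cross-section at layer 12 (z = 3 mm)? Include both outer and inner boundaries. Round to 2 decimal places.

At z = 3 mm: the cone contributes a regular 24-gon of circumradius 6.382 (interpolated between r1=8.5 and r2=2.5 at t=0.353) (perimeter = 2·24·6.382·sin(180°/24) = 39.99 mm); the cube at (13, 1.5) does not reach this height (z outside [3.5, 11.5]); the cube at (3.5, 3.5) (footprint 6×21) is included at this height (perimeter 54.00 mm); Combining (union): the regions partially overlap (shared area 1.81 mm²), so the edge portions inside another operand are dropped and the merged outline is re-measured after clipping — boundary = 87.85 mm. Overall, the cross-section is a single solid region. Total boundary length (outer) = 87.85 mm.

87.85 mm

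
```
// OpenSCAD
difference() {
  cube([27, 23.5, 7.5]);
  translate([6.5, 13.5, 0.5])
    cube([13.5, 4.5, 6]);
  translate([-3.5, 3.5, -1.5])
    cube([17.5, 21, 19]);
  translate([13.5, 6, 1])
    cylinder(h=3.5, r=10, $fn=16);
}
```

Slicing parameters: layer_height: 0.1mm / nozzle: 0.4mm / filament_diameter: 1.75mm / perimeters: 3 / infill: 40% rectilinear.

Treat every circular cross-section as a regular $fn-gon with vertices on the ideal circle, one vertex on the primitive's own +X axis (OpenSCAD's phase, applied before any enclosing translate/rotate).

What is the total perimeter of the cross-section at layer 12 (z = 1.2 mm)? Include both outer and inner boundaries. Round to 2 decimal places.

At z = 1.2 mm: the 27×23.5 cube contributes its full rectangle (perimeter 101.00 mm); the cube at (6.5, 13.5) is present — its section is the full 13.5×4.5 rectangle (perimeter 36.00 mm); the cube at (-3.5, 3.5) (footprint 17.5×21) is included at this height (perimeter 77.00 mm); the cylinder at (13.5, 6): section is a regular 16-gon, circumradius r=10 (perimeter = 2·16·10.000·sin(180°/16) = 62.43 mm); After the difference (first − rest): starting from the 27×23.5 cube, the 13.5×4.5 cube at (6.5, 13.5) lies wholly inside it (removes its full 60.75 mm² and its 36.00 mm outline becomes a hole wall); the 17.5×21 cube at (-3.5, 3.5) partially overlaps it — only the 246.25 mm² overlap (of its 367.50 mm²) is removed, clipping the outline; the r=10 cylinder at (13.5, 6) partially overlaps it — only the 147.41 mm² overlap (of its 306.15 mm²) is removed, clipping the outline — boundary = 90.55 mm. Overall, the cross-section has 2 separate islands. Total boundary length (outer) = 90.55 mm.

90.55 mm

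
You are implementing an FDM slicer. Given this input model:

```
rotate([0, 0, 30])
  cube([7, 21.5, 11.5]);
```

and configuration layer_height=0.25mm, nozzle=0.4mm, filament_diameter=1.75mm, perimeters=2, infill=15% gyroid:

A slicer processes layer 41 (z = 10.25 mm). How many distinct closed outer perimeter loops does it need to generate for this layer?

1

At z = 10.25 mm: the cube is present — its section is the full 7×21.5 rectangle; (whole slice rotated 30° about Z — lengths, areas and connectivity unchanged). The result has 1 disconnected region.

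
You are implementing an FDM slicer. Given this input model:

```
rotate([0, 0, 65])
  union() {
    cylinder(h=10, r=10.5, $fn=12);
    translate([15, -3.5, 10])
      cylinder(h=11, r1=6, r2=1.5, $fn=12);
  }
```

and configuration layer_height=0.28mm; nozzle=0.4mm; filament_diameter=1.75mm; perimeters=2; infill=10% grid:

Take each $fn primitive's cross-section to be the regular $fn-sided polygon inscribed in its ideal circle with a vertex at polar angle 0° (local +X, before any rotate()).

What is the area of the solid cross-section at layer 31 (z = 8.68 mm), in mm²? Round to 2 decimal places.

At z = 8.68 mm: the cylinder: section is a regular 12-gon, circumradius r=10.5 (area = (12/2)·10.500²·sin(360°/12) = 330.75 mm²); the cone at (15, -3.5) is not intersected at this z (z outside [10, 21]); Combining (union): only the r=10.5 cylinder is present, so the union is just that shape — area = 330.75 mm²; (whole slice rotated 65° about Z — lengths, areas and connectivity unchanged). Overall, the cross-section is a single solid region. Net area = 330.75 mm².

330.75 mm²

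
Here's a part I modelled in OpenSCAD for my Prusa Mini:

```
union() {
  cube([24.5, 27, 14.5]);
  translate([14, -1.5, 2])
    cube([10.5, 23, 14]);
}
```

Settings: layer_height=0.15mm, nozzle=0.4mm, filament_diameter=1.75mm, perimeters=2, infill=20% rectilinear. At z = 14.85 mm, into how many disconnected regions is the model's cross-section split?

1

At z = 14.85 mm: the cube does not reach this height (z outside [0, 14.5]); the 10.5×23 cube at (14, -1.5) contributes its full rectangle; Merging all regions: only the 10.5×23 cube at (14, -1.5) is present, so the union is just that shape — 1 connected region. The result has 1 disconnected region.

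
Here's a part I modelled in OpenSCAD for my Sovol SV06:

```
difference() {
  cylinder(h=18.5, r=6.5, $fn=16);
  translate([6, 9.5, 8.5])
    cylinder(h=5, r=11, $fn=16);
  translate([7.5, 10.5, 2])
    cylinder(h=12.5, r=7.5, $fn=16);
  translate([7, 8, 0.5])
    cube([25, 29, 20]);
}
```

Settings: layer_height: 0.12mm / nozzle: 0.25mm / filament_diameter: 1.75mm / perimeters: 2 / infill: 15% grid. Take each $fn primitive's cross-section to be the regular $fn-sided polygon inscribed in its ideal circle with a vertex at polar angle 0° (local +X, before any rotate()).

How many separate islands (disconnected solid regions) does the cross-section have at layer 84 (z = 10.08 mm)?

At z = 10.08 mm: the r=6.5 cylinder gives a regular 16-gon of circumradius 6.5 (constant along its height); the cylinder at (6, 9.5): section is a regular 16-gon, circumradius r=11; the cylinder at (7.5, 10.5): section is a regular 16-gon, circumradius r=7.5; the cube at (7, 8) is present — its section is the full 25×29 rectangle; Taking the first minus the rest: starting from the r=6.5 cylinder, the r=11 cylinder at (6, 9.5) partially overlaps it — only the 51.87 mm² overlap (of its 370.44 mm²) is removed, clipping the outline; the r=7.5 cylinder at (7.5, 10.5) misses the remaining region (no effect); the 25×29 cube at (7, 8) misses the remaining region (no effect) — 1 connected region. Overall, the cross-section is a single solid region. Island count = 1.

1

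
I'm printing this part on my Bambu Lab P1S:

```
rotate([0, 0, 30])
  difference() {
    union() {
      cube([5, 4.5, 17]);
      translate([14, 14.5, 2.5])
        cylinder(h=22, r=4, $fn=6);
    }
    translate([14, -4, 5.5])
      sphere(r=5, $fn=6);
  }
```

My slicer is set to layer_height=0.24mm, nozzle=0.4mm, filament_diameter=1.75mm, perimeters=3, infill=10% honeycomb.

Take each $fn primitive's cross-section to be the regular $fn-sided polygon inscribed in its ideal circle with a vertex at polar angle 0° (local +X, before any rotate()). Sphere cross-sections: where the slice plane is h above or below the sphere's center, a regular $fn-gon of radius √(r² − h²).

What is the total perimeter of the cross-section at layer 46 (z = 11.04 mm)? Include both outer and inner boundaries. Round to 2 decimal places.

43.00 mm

At z = 11.04 mm: the cube (footprint 5×4.5) is included at this height (perimeter 19.00 mm); the cylinder at (14, 14.5): section is a regular 6-gon, circumradius r=4 (perimeter = 2·6·4.000·sin(180°/6) = 24.00 mm); Taking the union: the 2 present regions are separate (no shared area or edge), so areas and boundary lengths simply add and each stays a separate island — boundary = 43.00 mm; the sphere at (14, -4) is not intersected at this z (|z−center|=5.540 > r=5); Taking the first minus the rest: none of the subtracted shapes is present at this height, so that combined region is unchanged — boundary = 43.00 mm; (whole slice rotated 30° about Z — lengths, areas and connectivity unchanged). Overall, the cross-section has 2 separate islands. Total boundary length (outer) = 43.00 mm.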